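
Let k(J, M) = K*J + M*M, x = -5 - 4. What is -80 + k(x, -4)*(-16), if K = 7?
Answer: 672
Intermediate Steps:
x = -9
k(J, M) = M**2 + 7*J (k(J, M) = 7*J + M*M = 7*J + M**2 = M**2 + 7*J)
-80 + k(x, -4)*(-16) = -80 + ((-4)**2 + 7*(-9))*(-16) = -80 + (16 - 63)*(-16) = -80 - 47*(-16) = -80 + 752 = 672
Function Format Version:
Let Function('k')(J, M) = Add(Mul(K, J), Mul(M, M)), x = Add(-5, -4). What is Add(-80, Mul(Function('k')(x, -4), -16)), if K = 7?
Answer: 672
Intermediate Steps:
x = -9
Function('k')(J, M) = Add(Pow(M, 2), Mul(7, J)) (Function('k')(J, M) = Add(Mul(7, J), Mul(M, M)) = Add(Mul(7, J), Pow(M, 2)) = Add(Pow(M, 2), Mul(7, J)))
Add(-80, Mul(Function('k')(x, -4), -16)) = Add(-80, Mul(Add(Pow(-4, 2), Mul(7, -9)), -16)) = Add(-80, Mul(Add(16, -63), -16)) = Add(-80, Mul(-47, -16)) = Add(-80, 752) = 672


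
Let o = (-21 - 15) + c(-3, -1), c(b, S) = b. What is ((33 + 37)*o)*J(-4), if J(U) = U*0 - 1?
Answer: 2730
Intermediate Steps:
J(U) = -1 (J(U) = 0 - 1 = -1)
o = -39 (o = (-21 - 15) - 3 = -36 - 3 = -39)
((33 + 37)*o)*J(-4) = ((33 + 37)*(-39))*(-1) = (70*(-39))*(-1) = -2730*(-1) = 2730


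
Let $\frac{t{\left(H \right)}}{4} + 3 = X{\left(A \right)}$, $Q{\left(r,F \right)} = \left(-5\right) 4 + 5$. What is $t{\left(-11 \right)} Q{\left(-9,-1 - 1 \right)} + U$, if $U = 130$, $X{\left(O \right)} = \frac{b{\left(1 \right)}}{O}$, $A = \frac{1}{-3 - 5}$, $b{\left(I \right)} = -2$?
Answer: $-650$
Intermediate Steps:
$A = - \frac{1}{8}$ ($A = \frac{1}{-8} = - \frac{1}{8} \approx -0.125$)
$X{\left(O \right)} = - \frac{2}{O}$
$Q{\left(r,F \right)} = -15$ ($Q{\left(r,F \right)} = -20 + 5 = -15$)
$t{\left(H \right)} = 52$ ($t{\left(H \right)} = -12 + 4 \left(- \frac{2}{- \frac{1}{8}}\right) = -12 + 4 \left(\left(-2\right) \left(-8\right)\right) = -12 + 4 \cdot 16 = -12 + 64 = 52$)
$t{\left(-11 \right)} Q{\left(-9,-1 - 1 \right)} + U = 52 \left(-15\right) + 130 = -780 + 130 = -650$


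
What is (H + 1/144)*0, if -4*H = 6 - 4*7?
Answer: 0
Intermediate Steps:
H = 11/2 (H = -(6 - 4*7)/4 = -(6 - 28)/4 = -¼*(-22) = 11/2 ≈ 5.5000)
(H + 1/144)*0 = (11/2 + 1/144)*0 = (793/144)*0 = 0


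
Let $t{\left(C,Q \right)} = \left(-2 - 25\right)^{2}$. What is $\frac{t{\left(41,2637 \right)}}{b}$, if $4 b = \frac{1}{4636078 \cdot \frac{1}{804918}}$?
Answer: $\frac{2253133908}{134153} \approx 16795.0$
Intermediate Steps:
$t{\left(C,Q \right)} = 729$ ($t{\left(C,Q \right)} = \left(-27\right)^{2} = 729$)
$b = \frac{402459}{9272156}$ ($b = \frac{1}{4 \cdot \frac{4636078}{804918}} = \frac{1}{4 \cdot 4636078 \cdot \frac{1}{804918}} = \frac{1}{4 \cdot \frac{2318039}{402459}} = \frac{1}{4} \cdot \frac{402459}{2318039} = \frac{402459}{9272156} \approx 0.043405$)
$\frac{t{\left(41,2637 \right)}}{b} = \frac{729}{\frac{402459}{9272156}} = 729 \cdot \frac{9272156}{402459} = \frac{2253133908}{134153}$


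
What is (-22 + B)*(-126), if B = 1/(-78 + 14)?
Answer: 88767/32 ≈ 2774.0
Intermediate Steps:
B = -1/64 (B = 1/(-64) = -1/64 ≈ -0.015625)
(-22 + B)*(-126) = (-22 - 1/64)*(-126) = -1409/64*(-126) = 88767/32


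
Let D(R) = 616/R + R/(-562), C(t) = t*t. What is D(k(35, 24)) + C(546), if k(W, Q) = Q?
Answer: 251333389/843 ≈ 2.9814e+5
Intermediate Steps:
C(t) = t²
D(R) = 616/R - R/562 (D(R) = 616/R + R*(-1/562) = 616/R - R/562)
D(k(35, 24)) + C(546) = (616/24 - 1/562*24) + 546² = (616*(1/24) - 12/281) + 298116 = (77/3 - 12/281) + 298116 = 21601/843 + 298116 = 251333389/843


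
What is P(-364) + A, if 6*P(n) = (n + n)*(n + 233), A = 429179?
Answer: 1335221/3 ≈ 4.4507e+5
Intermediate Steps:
P(n) = n*(233 + n)/3 (P(n) = ((n + n)*(n + 233))/6 = ((2*n)*(233 + n))/6 = (2*n*(233 + n))/6 = n*(233 + n)/3)
P(-364) + A = (⅓)*(-364)*(233 - 364) + 429179 = (⅓)*(-364)*(-131) + 429179 = 47684/3 + 429179 = 1335221/3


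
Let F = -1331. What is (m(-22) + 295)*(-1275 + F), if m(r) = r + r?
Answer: -654106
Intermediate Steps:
m(r) = 2*r
(m(-22) + 295)*(-1275 + F) = (2*(-22) + 295)*(-1275 - 1331) = (-44 + 295)*(-2606) = 251*(-2606) = -654106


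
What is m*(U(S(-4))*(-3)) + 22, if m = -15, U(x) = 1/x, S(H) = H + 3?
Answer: -23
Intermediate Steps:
S(H) = 3 + H
m*(U(S(-4))*(-3)) + 22 = -15*(-3)/(3 - 4) + 22 = -15*(-3)/(-1) + 22 = -(-15)*(-3) + 22 = -15*3 + 22 = -45 + 22 = -23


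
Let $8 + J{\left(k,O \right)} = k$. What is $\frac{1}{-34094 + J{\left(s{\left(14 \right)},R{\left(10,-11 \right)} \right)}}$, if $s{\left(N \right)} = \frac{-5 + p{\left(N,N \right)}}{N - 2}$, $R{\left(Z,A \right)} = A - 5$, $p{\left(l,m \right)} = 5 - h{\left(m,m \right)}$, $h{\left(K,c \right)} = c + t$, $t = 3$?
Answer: $- \frac{12}{409241} \approx -2.9323 \cdot 10^{-5}$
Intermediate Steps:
$h{\left(K,c \right)} = 3 + c$ ($h{\left(K,c \right)} = c + 3 = 3 + c$)
$p{\left(l,m \right)} = 2 - m$ ($p{\left(l,m \right)} = 5 - \left(3 + m\right) = 2 - m$)
$R{\left(Z,A \right)} = -5 + A$ ($R{\left(Z,A \right)} = A - 5 = -5 + A$)
$s{\left(N \right)} = \frac{-3 - N}{-2 + N}$ ($s{\left(N \right)} = \frac{-5 - \left(-2 + N\right)}{N - 2} = \frac{-3 - N}{-2 + N}$)
$J{\left(k,O \right)} = -8 + k$
$\frac{1}{-34094 + J{\left(s{\left(14 \right)},R{\left(10,-11 \right)} \right)}} = \frac{1}{-34094 - \left(8 - \frac{-3 - 14}{-2 + 14}\right)} = \frac{1}{-34094 - \left(8 - \frac{-3 - 14}{12}\right)} = \frac{1}{-34094 + \left(-8 + \frac{1}{12} \left(-17\right)\right)} = \frac{1}{-34094 - \frac{113}{12}} = \frac{1}{- \frac{409241}{12}} = - \frac{12}{409241}$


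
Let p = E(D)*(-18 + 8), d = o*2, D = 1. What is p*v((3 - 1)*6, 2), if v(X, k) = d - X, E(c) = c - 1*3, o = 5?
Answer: -40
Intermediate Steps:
E(c) = -3 + c (E(c) = c - 3 = -3 + c)
d = 10 (d = 5*2 = 10)
v(X, k) = 10 - X
p = 20 (p = (-3 + 1)*(-18 + 8) = -2*(-10) = 20)
p*v((3 - 1)*6, 2) = 20*(10 - (3 - 1)*6) = 20*(10 - 2*6) = 20*(10 - 1*12) = 20*(10 - 12) = 20*(-2) = -40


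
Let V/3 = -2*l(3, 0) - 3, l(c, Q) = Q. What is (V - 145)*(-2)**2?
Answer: -616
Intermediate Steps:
V = -9 (V = 3*(-2*0 - 3) = 3*(0 - 3) = 3*(-3) = -9)
(V - 145)*(-2)**2 = (-9 - 145)*(-2)**2 = -154*4 = -616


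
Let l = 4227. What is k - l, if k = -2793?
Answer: -7020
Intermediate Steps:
k - l = -2793 - 1*4227 = -2793 - 4227 = -7020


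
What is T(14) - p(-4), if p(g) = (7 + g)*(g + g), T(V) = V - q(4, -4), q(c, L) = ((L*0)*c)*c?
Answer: 38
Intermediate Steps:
q(c, L) = 0 (q(c, L) = (0*c)*c = 0*c = 0)
T(V) = V (T(V) = V - 1*0 = V + 0 = V)
p(g) = 2*g*(7 + g) (p(g) = (7 + g)*(2*g) = 2*g*(7 + g))
T(14) - p(-4) = 14 - 2*(-4)*(7 - 4) = 14 - 2*(-4)*3 = 14 - 1*(-24) = 14 + 24 = 38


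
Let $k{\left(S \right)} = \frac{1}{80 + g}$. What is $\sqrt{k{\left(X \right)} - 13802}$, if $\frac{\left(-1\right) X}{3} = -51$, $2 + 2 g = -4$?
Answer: $\frac{i \sqrt{81831981}}{77} \approx 117.48 i$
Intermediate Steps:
$g = -3$ ($g = -1 + \frac{1}{2} \left(-4\right) = -1 - 2 = -3$)
$X = 153$ ($X = \left(-3\right) \left(-51\right) = 153$)
$k{\left(S \right)} = \frac{1}{77}$ ($k{\left(S \right)} = \frac{1}{80 - 3} = \frac{1}{77}$)
$\sqrt{k{\left(X \right)} - 13802} = \sqrt{\frac{1}{77} - 13802} = \sqrt{- \frac{1062753}{77}} = \frac{i \sqrt{81831981}}{77}$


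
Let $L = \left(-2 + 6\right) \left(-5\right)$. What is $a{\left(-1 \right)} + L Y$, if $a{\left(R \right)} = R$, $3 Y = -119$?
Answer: $\frac{2377}{3} \approx 792.33$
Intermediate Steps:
$Y = - \frac{119}{3}$ ($Y = \frac{1}{3} \left(-119\right) = - \frac{119}{3} \approx -39.667$)
$L = -20$ ($L = 4 \left(-5\right) = -20$)
$a{\left(-1 \right)} + L Y = -1 - - \frac{2380}{3} = -1 + \frac{2380}{3} = \frac{2377}{3}$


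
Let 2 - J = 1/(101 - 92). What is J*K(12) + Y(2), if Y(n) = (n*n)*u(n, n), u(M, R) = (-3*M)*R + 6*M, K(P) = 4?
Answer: 68/9 ≈ 7.5556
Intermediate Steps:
u(M, R) = 6*M - 3*M*R (u(M, R) = -3*M*R + 6*M = 6*M - 3*M*R)
J = 17/9 (J = 2 - 1/(101 - 92) = 2 - 1/9 = 2 - 1*⅑ = 2 - ⅑ = 17/9 ≈ 1.8889)
Y(n) = 3*n³*(2 - n) (Y(n) = (n*n)*(3*n*(2 - n)) = n²*(3*n*(2 - n)) = 3*n³*(2 - n))
J*K(12) + Y(2) = (17/9)*4 + 3*2³*(2 - 1*2) = 68/9 + 3*8*(2 - 2) = 68/9 + 3*8*0 = 68/9 + 0 = 68/9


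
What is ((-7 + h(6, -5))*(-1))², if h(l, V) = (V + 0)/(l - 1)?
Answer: 64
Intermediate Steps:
h(l, V) = V/(-1 + l)
((-7 + h(6, -5))*(-1))² = ((-7 - 5/(-1 + 6))*(-1))² = ((-7 - 5/5)*(-1))² = ((-7 - 5*⅕)*(-1))² = ((-7 - 1)*(-1))² = (-8*(-1))² = 8² = 64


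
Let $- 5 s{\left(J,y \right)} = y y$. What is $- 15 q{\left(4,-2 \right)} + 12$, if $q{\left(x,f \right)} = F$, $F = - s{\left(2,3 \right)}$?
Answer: $-15$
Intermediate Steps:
$s{\left(J,y \right)} = - \frac{y^{2}}{5}$ ($s{\left(J,y \right)} = - \frac{y y}{5} = - \frac{y^{2}}{5}$)
$F = \frac{9}{5}$ ($F = - \frac{\left(-1\right) 3^{2}}{5} = - \frac{\left(-1\right) 9}{5} = \left(-1\right) \left(- \frac{9}{5}\right) = \frac{9}{5} \approx 1.8$)
$q{\left(x,f \right)} = \frac{9}{5}$
$- 15 q{\left(4,-2 \right)} + 12 = \left(-15\right) \frac{9}{5} + 12 = -27 + 12 = -15$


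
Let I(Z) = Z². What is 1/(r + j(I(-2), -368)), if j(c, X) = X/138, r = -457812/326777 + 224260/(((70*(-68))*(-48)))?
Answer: -1244366816/3840276105 ≈ -0.32403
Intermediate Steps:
r = -1565893787/3733100448 (r = -457812*1/326777 + 224260/((-4760*(-48))) = -457812/326777 + 224260/228480 = -457812/326777 + 224260*(1/228480) = -457812/326777 + 11213/11424 = -1565893787/3733100448 ≈ -0.41946)
j(c, X) = X/138 (j(c, X) = X*(1/138) = X/138)
1/(r + j(I(-2), -368)) = 1/(-1565893787/3733100448 + (1/138)*(-368)) = 1/(-1565893787/3733100448 - 8/3) = 1/(-3840276105/1244366816) = -1244366816/3840276105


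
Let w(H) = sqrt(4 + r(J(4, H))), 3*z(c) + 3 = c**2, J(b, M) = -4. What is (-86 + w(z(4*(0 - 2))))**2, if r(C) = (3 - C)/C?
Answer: 28561/4 ≈ 7140.3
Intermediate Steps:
r(C) = (3 - C)/C
z(c) = -1 + c**2/3
w(H) = 3/2 (w(H) = sqrt(4 + (3 - 1*(-4))/(-4)) = sqrt(4 - (3 + 4)/4) = sqrt(4 - 1/4*7) = sqrt(4 - 7/4) = sqrt(9/4) = 3/2)
(-86 + w(z(4*(0 - 2))))**2 = (-86 + 3/2)**2 = (-169/2)**2 = 28561/4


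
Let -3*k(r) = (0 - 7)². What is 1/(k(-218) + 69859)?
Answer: 3/209528 ≈ 1.4318e-5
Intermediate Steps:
k(r) = -49/3 (k(r) = -(0 - 7)²/3 = -⅓*(-7)² = -⅓*49 = -49/3)
1/(k(-218) + 69859) = 1/(-49/3 + 69859) = 1/(209528/3) = 3/209528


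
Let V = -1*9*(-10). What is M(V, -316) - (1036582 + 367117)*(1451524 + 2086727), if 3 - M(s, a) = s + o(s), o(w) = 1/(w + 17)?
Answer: -531430414787353/107 ≈ -4.9666e+12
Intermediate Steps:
o(w) = 1/(17 + w)
V = 90 (V = -9*(-10) = 90)
M(s, a) = 3 - s - 1/(17 + s) (M(s, a) = 3 - (s + 1/(17 + s)) = 3 + (-s - 1/(17 + s)) = 3 - s - 1/(17 + s))
M(V, -316) - (1036582 + 367117)*(1451524 + 2086727) = (-1 + (3 - 1*90)*(17 + 90))/(17 + 90) - (1036582 + 367117)*(1451524 + 2086727) = (-1 + (3 - 90)*107)/107 - 1403699*3538251 = (-1 - 87*107)/107 - 1*4966639390449 = (-1 - 9309)/107 - 4966639390449 = (1/107)*(-9310) - 4966639390449 = -9310/107 - 4966639390449 = -531430414787353/107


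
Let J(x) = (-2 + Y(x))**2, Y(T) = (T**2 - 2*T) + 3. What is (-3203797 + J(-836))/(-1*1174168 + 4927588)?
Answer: 122698429991/938355 ≈ 1.3076e+5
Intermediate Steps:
Y(T) = 3 + T**2 - 2*T
J(x) = (1 + x**2 - 2*x)**2 (J(x) = (-2 + (3 + x**2 - 2*x))**2 = (1 + x**2 - 2*x)**2)
(-3203797 + J(-836))/(-1*1174168 + 4927588) = (-3203797 + (1 + (-836)**2 - 2*(-836))**2)/(-1*1174168 + 4927588) = (-3203797 + (1 + 698896 + 1672)**2)/(-1174168 + 4927588) = (-3203797 + 700569**2)/3753420 = (-3203797 + 490796923761)*(1/3753420) = 490793719964*(1/3753420) = 122698429991/938355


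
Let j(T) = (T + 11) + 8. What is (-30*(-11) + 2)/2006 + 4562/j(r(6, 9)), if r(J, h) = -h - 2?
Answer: 2288507/4012 ≈ 570.42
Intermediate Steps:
r(J, h) = -2 - h
j(T) = 19 + T (j(T) = (11 + T) + 8 = 19 + T)
(-30*(-11) + 2)/2006 + 4562/j(r(6, 9)) = (-30*(-11) + 2)/2006 + 4562/(19 + (-2 - 1*9)) = (330 + 2)*(1/2006) + 4562/(19 + (-2 - 9)) = 332*(1/2006) + 4562/(19 - 11) = 166/1003 + 4562/8 = 166/1003 + 4562*(⅛) = 166/1003 + 2281/4 = 2288507/4012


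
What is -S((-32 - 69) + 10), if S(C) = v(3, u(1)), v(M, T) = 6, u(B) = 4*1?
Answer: -6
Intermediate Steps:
u(B) = 4
S(C) = 6
-S((-32 - 69) + 10) = -1*6 = -6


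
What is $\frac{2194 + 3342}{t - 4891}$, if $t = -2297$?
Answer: $- \frac{1384}{1797} \approx -0.77017$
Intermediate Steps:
$\frac{2194 + 3342}{t - 4891} = \frac{2194 + 3342}{-2297 - 4891} = \frac{5536}{-7188} = 5536 \left(- \frac{1}{7188}\right) = - \frac{1384}{1797}$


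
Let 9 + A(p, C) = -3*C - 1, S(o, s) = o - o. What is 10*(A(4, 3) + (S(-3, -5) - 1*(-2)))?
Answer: -170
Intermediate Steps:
S(o, s) = 0
A(p, C) = -10 - 3*C (A(p, C) = -9 + (-3*C - 1) = -9 + (-1 - 3*C) = -10 - 3*C)
10*(A(4, 3) + (S(-3, -5) - 1*(-2))) = 10*((-10 - 3*3) + (0 - 1*(-2))) = 10*((-10 - 9) + (0 + 2)) = 10*(-19 + 2) = 10*(-17) = -170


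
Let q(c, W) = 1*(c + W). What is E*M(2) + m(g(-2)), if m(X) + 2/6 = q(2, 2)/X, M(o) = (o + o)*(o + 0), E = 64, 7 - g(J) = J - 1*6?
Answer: 7679/15 ≈ 511.93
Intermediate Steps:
g(J) = 13 - J (g(J) = 7 - (J - 1*6) = 7 - (J - 6) = 7 - (-6 + J) = 7 + (6 - J) = 13 - J)
M(o) = 2*o² (M(o) = (2*o)*o = 2*o²)
q(c, W) = W + c (q(c, W) = 1*(W + c) = W + c)
m(X) = -⅓ + 4/X (m(X) = -⅓ + (2 + 2)/X = -⅓ + 4/X)
E*M(2) + m(g(-2)) = 64*(2*2²) + (12 - (13 - 1*(-2)))/(3*(13 - 1*(-2))) = 64*(2*4) + (12 - (13 + 2))/(3*(13 + 2)) = 64*8 + (⅓)*(12 - 1*15)/15 = 512 + (⅓)*(1/15)*(12 - 15) = 512 + (⅓)*(1/15)*(-3) = 512 - 1/15 = 7679/15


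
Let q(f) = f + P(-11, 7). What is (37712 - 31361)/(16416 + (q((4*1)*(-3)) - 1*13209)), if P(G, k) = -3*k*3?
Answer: 73/36 ≈ 2.0278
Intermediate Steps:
P(G, k) = -9*k
q(f) = -63 + f (q(f) = f - 9*7 = f - 63 = -63 + f)
(37712 - 31361)/(16416 + (q((4*1)*(-3)) - 1*13209)) = (37712 - 31361)/(16416 + ((-63 + (4*1)*(-3)) - 1*13209)) = 6351/(16416 + ((-63 + 4*(-3)) - 13209)) = 6351/(16416 + ((-63 - 12) - 13209)) = 6351/(16416 + (-75 - 13209)) = 6351/(16416 - 13284) = 6351/3132 = 6351*(1/3132) = 73/36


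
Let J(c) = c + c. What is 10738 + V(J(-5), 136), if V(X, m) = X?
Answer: 10728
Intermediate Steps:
J(c) = 2*c
10738 + V(J(-5), 136) = 10738 + 2*(-5) = 10738 - 10 = 10728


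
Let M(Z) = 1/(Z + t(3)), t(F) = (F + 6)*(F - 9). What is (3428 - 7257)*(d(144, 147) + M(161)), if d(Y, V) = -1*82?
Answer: 33591817/107 ≈ 3.1394e+5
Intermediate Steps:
t(F) = (-9 + F)*(6 + F) (t(F) = (6 + F)*(-9 + F) = (-9 + F)*(6 + F))
d(Y, V) = -82
M(Z) = 1/(-54 + Z) (M(Z) = 1/(Z + (-54 + 3² - 3*3)) = 1/(Z + (-54 + 9 - 9)) = 1/(Z - 54) = 1/(-54 + Z))
(3428 - 7257)*(d(144, 147) + M(161)) = (3428 - 7257)*(-82 + 1/(-54 + 161)) = -3829*(-82 + 1/107) = -3829*(-8773/107) = 33591817/107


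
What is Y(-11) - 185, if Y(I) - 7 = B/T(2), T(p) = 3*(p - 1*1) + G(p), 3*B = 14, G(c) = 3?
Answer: -1595/9 ≈ -177.22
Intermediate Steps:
B = 14/3 (B = (1/3)*14 = 14/3 ≈ 4.6667)
T(p) = 3*p (T(p) = 3*(p - 1*1) + 3 = 3*(p - 1) + 3 = 3*(-1 + p) + 3 = (-3 + 3*p) + 3 = 3*p)
Y(I) = 70/9 (Y(I) = 7 + 14/(3*((3*2))) = 7 + (14/3)/6 = 7 + (14/3)*(1/6) = 7 + 7/9 = 70/9)
Y(-11) - 185 = 70/9 - 185 = -1595/9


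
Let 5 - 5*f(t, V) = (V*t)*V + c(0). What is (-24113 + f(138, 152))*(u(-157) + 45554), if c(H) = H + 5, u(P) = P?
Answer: -150214905049/5 ≈ -3.0043e+10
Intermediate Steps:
c(H) = 5 + H
f(t, V) = -t*V**2/5 (f(t, V) = 1 - ((V*t)*V + (5 + 0))/5 = 1 - (t*V**2 + 5)/5 = 1 - (5 + t*V**2)/5 = 1 + (-1 - t*V**2/5) = -t*V**2/5)
(-24113 + f(138, 152))*(u(-157) + 45554) = (-24113 - 1/5*138*152**2)*(-157 + 45554) = (-24113 - 1/5*138*23104)*45397 = (-24113 - 3188352/5)*45397 = -3308917/5*45397 = -150214905049/5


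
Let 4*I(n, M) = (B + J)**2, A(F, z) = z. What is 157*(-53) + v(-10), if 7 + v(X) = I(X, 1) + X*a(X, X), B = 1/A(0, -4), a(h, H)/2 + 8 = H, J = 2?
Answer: -509903/64 ≈ -7967.2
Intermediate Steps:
a(h, H) = -16 + 2*H
B = -1/4 (B = 1/(-4) = -1/4 ≈ -0.25000)
I(n, M) = 49/64 (I(n, M) = (-1/4 + 2)**2/4 = (7/4)**2/4 = (1/4)*(49/16) = 49/64)
v(X) = -399/64 + X*(-16 + 2*X) (v(X) = -7 + (49/64 + X*(-16 + 2*X)) = -399/64 + X*(-16 + 2*X))
157*(-53) + v(-10) = 157*(-53) + (-399/64 + 2*(-10)*(-8 - 10)) = -8321 + (-399/64 + 2*(-10)*(-18)) = -8321 + (-399/64 + 360) = -8321 + 22641/64 = -509903/64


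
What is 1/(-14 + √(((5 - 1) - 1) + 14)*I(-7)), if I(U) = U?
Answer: 2/91 - √17/91 ≈ -0.023331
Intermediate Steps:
1/(-14 + √(((5 - 1) - 1) + 14)*I(-7)) = 1/(-14 + √(((5 - 1) - 1) + 14)*(-7)) = 1/(-14 + √((4 - 1) + 14)*(-7)) = 1/(-14 + √(3 + 14)*(-7)) = 1/(-14 + √17*(-7)) = 1/(-14 - 7*√17)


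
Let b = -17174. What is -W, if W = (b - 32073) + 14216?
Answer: 35031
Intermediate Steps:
W = -35031 (W = (-17174 - 32073) + 14216 = -49247 + 14216 = -35031)
-W = -1*(-35031) = 35031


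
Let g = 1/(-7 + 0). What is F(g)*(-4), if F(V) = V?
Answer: 4/7 ≈ 0.57143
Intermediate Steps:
g = -1/7 (g = 1/(-7) = -1/7 ≈ -0.14286)
F(g)*(-4) = -1/7*(-4) = 4/7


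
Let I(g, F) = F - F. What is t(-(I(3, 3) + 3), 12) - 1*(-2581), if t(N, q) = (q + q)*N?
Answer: 2509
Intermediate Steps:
I(g, F) = 0
t(N, q) = 2*N*q (t(N, q) = (2*q)*N = 2*N*q)
t(-(I(3, 3) + 3), 12) - 1*(-2581) = 2*(-(0 + 3))*12 - 1*(-2581) = 2*(-1*3)*12 + 2581 = 2*(-3)*12 + 2581 = -72 + 2581 = 2509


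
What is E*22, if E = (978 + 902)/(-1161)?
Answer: -41360/1161 ≈ -35.624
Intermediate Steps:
E = -1880/1161 (E = 1880*(-1/1161) = -1880/1161 ≈ -1.6193)
E*22 = -1880/1161*22 = -41360/1161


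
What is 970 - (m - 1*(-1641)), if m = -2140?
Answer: 1469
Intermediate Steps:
970 - (m - 1*(-1641)) = 970 - (-2140 - 1*(-1641)) = 970 - (-2140 + 1641) = 970 - 1*(-499) = 970 + 499 = 1469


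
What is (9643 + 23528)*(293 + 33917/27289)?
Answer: 266349662574/27289 ≈ 9.7603e+6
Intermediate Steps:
(9643 + 23528)*(293 + 33917/27289) = 33171*(293 + 33917*(1/27289)) = 33171*(293 + 33917/27289) = 33171*(8029594/27289) = 266349662574/27289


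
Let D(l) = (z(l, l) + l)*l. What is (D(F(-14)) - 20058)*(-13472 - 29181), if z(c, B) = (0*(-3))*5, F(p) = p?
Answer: 847173886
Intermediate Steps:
z(c, B) = 0 (z(c, B) = 0*5 = 0)
D(l) = l² (D(l) = (0 + l)*l = l*l = l²)
(D(F(-14)) - 20058)*(-13472 - 29181) = ((-14)² - 20058)*(-13472 - 29181) = (196 - 20058)*(-42653) = -19862*(-42653) = 847173886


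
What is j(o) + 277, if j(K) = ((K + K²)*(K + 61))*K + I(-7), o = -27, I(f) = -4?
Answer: -644163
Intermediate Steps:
j(K) = -4 + K*(61 + K)*(K + K²) (j(K) = ((K + K²)*(K + 61))*K - 4 = ((K + K²)*(61 + K))*K - 4 = ((61 + K)*(K + K²))*K - 4 = K*(61 + K)*(K + K²) - 4 = -4 + K*(61 + K)*(K + K²))
j(o) + 277 = (-4 + (-27)⁴ + 61*(-27)² + 62*(-27)³) + 277 = (-4 + 531441 + 61*729 + 62*(-19683)) + 277 = (-4 + 531441 + 44469 - 1220346) + 277 = -644440 + 277 = -644163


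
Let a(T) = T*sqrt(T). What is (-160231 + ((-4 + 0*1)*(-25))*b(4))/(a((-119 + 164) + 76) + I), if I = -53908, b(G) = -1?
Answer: 160331/52577 ≈ 3.0494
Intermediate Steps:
a(T) = T**(3/2)
(-160231 + ((-4 + 0*1)*(-25))*b(4))/(a((-119 + 164) + 76) + I) = (-160231 + ((-4 + 0*1)*(-25))*(-1))/(((-119 + 164) + 76)**(3/2) - 53908) = (-160231 + ((-4 + 0)*(-25))*(-1))/((45 + 76)**(3/2) - 53908) = (-160231 - 4*(-25)*(-1))/(121**(3/2) - 53908) = (-160231 + 100*(-1))/(1331 - 53908) = (-160231 - 100)/(-52577) = -160331*(-1/52577) = 160331/52577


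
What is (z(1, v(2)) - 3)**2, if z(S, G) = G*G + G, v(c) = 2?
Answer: 9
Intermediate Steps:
z(S, G) = G + G**2 (z(S, G) = G**2 + G = G + G**2)
(z(1, v(2)) - 3)**2 = (2*(1 + 2) - 3)**2 = (2*3 - 3)**2 = (6 - 3)**2 = 3**2 = 9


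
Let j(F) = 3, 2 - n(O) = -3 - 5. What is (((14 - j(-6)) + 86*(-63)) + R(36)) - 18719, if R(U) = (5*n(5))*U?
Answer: -22326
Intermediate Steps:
n(O) = 10 (n(O) = 2 - (-3 - 5) = 2 - 1*(-8) = 2 + 8 = 10)
R(U) = 50*U (R(U) = (5*10)*U = 50*U)
(((14 - j(-6)) + 86*(-63)) + R(36)) - 18719 = (((14 - 1*3) + 86*(-63)) + 50*36) - 18719 = (((14 - 3) - 5418) + 1800) - 18719 = ((11 - 5418) + 1800) - 18719 = (-5407 + 1800) - 18719 = -3607 - 18719 = -22326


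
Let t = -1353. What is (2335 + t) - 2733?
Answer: -1751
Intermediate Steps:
(2335 + t) - 2733 = (2335 - 1353) - 2733 = 982 - 2733 = -1751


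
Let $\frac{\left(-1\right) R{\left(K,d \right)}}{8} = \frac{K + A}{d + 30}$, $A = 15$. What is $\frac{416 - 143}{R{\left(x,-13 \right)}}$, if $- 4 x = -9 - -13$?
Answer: $- \frac{663}{16} \approx -41.438$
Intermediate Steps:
$x = -1$ ($x = - \frac{-9 - -13}{4} = - \frac{-9 + 13}{4} = \left(- \frac{1}{4}\right) 4 = -1$)
$R{\left(K,d \right)} = - \frac{8 \left(15 + K\right)}{30 + d}$ ($R{\left(K,d \right)} = - 8 \frac{K + 15}{d + 30} = - 8 \frac{15 + K}{30 + d} = - \frac{8 \left(15 + K\right)}{30 + d}$)
$\frac{416 - 143}{R{\left(x,-13 \right)}} = \frac{416 - 143}{8 \frac{1}{30 - 13} \left(-15 - -1\right)} = \frac{416 - 143}{8 \cdot \frac{1}{17} \left(-15 + 1\right)} = \frac{273}{8 \cdot \frac{1}{17} \left(-14\right)} = \frac{273}{- \frac{112}{17}} = 273 \left(- \frac{17}{112}\right) = - \frac{663}{16}$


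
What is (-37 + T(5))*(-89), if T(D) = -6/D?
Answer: 16999/5 ≈ 3399.8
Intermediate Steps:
(-37 + T(5))*(-89) = (-37 - 6/5)*(-89) = -191/5*(-89) = 16999/5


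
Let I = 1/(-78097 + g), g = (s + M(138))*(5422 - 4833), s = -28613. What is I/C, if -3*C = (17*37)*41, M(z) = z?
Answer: 1/144847116336 ≈ 6.9038e-12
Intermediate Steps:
g = -16771775 (g = (-28613 + 138)*(5422 - 4833) = -28475*589 = -16771775)
I = -1/16849872 (I = 1/(-78097 - 16771775) = 1/(-16849872) = -1/16849872 ≈ -5.9348e-8)
C = -25789/3 (C = -17*37*41/3 = -629*41/3 = -⅓*25789 = -25789/3 ≈ -8596.3)
I/C = -1/(16849872*(-25789/3)) = -1/16849872*(-3/25789) = 1/144847116336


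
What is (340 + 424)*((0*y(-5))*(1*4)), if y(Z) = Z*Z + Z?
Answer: 0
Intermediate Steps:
y(Z) = Z + Z**2 (y(Z) = Z**2 + Z = Z + Z**2)
(340 + 424)*((0*y(-5))*(1*4)) = (340 + 424)*((0*(-5*(1 - 5)))*(1*4)) = 764*((0*(-5*(-4)))*4) = 764*((0*20)*4) = 764*(0*4) = 764*0 = 0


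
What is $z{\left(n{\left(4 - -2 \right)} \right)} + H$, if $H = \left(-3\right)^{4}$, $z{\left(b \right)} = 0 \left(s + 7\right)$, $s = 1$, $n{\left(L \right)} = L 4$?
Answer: $81$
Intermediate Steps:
$n{\left(L \right)} = 4 L$
$z{\left(b \right)} = 0$ ($z{\left(b \right)} = 0 \left(1 + 7\right) = 0 \cdot 8 = 0$)
$H = 81$
$z{\left(n{\left(4 - -2 \right)} \right)} + H = 0 + 81 = 81$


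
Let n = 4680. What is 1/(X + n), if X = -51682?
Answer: -1/47002 ≈ -2.1276e-5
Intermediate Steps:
1/(X + n) = 1/(-51682 + 4680) = 1/(-47002) = -1/47002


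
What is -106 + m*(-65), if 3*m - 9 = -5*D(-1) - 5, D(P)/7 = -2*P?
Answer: 1324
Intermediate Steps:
D(P) = -14*P (D(P) = 7*(-2*P) = -14*P)
m = -22 (m = 3 + (-(-70)*(-1) - 5)/3 = 3 + (-5*14 - 5)/3 = 3 + (-70 - 5)/3 = 3 + (1/3)*(-75) = 3 - 25 = -22)
-106 + m*(-65) = -106 - 22*(-65) = -106 + 1430 = 1324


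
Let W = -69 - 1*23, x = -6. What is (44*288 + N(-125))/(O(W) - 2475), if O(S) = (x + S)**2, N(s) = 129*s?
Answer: -3453/7129 ≈ -0.48436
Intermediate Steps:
W = -92 (W = -69 - 23 = -92)
O(S) = (-6 + S)**2
(44*288 + N(-125))/(O(W) - 2475) = (44*288 + 129*(-125))/((-6 - 92)**2 - 2475) = (12672 - 16125)/((-98)**2 - 2475) = -3453/(9604 - 2475) = -3453/7129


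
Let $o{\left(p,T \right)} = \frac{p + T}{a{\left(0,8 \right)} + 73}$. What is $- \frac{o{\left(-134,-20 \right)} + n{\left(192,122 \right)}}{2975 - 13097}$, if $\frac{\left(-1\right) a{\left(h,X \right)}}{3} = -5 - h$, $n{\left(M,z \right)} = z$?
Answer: $\frac{481}{40488} \approx 0.01188$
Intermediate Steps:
$a{\left(h,X \right)} = 15 + 3 h$ ($a{\left(h,X \right)} = - 3 \left(-5 - h\right) = 15 + 3 h$)
$o{\left(p,T \right)} = \frac{T}{88} + \frac{p}{88}$ ($o{\left(p,T \right)} = \frac{p + T}{\left(15 + 3 \cdot 0\right) + 73} = \frac{T + p}{\left(15 + 0\right) + 73} = \frac{T + p}{15 + 73} = \frac{T + p}{88} = \left(T + p\right) \frac{1}{88} = \frac{T}{88} + \frac{p}{88}$)
$- \frac{o{\left(-134,-20 \right)} + n{\left(192,122 \right)}}{2975 - 13097} = - \frac{\left(\frac{1}{88} \left(-20\right) + \frac{1}{88} \left(-134\right)\right) + 122}{2975 - 13097} = - \frac{\left(- \frac{5}{22} - \frac{67}{44}\right) + 122}{-10122} = - \frac{\left(- \frac{7}{4} + 122\right) \left(-1\right)}{10122} = - \frac{481 \left(-1\right)}{4 \cdot 10122} = \left(-1\right) \left(- \frac{481}{40488}\right) = \frac{481}{40488}$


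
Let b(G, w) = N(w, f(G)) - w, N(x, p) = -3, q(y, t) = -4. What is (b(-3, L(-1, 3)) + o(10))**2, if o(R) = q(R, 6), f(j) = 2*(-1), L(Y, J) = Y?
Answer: 36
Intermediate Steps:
f(j) = -2
o(R) = -4
b(G, w) = -3 - w
(b(-3, L(-1, 3)) + o(10))**2 = ((-3 - 1*(-1)) - 4)**2 = ((-3 + 1) - 4)**2 = (-2 - 4)**2 = (-6)**2 = 36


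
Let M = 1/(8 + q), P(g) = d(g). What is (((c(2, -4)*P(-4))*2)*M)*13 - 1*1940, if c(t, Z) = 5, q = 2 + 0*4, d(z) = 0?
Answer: -1940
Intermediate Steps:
q = 2 (q = 2 + 0 = 2)
P(g) = 0
M = ⅒ (M = 1/(8 + 2) = 1/10 = ⅒ ≈ 0.10000)
(((c(2, -4)*P(-4))*2)*M)*13 - 1*1940 = (((5*0)*2)*(⅒))*13 - 1*1940 = ((0*2)*(⅒))*13 - 1940 = (0*(⅒))*13 - 1940 = 0*13 - 1940 = 0 - 1940 = -1940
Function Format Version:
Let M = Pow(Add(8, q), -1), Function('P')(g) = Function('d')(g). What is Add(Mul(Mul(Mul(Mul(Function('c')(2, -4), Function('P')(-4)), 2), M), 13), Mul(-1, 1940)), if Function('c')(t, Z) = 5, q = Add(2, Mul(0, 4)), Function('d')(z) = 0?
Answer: -1940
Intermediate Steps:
q = 2 (q = Add(2, 0) = 2)
Function('P')(g) = 0
M = Rational(1, 10) (M = Pow(Add(8, 2), -1) = Pow(10, -1) = Rational(1, 10) ≈ 0.10000)
Add(Mul(Mul(Mul(Mul(Function('c')(2, -4), Function('P')(-4)), 2), M), 13), Mul(-1, 1940)) = Add(Mul(Mul(Mul(Mul(5, 0), 2), Rational(1, 10)), 13), Mul(-1, 1940)) = Add(Mul(Mul(Mul(0, 2), Rational(1, 10)), 13), -1940) = Add(Mul(Mul(0, Rational(1, 10)), 13), -1940) = Add(Mul(0, 13), -1940) = Add(0, -1940) = -1940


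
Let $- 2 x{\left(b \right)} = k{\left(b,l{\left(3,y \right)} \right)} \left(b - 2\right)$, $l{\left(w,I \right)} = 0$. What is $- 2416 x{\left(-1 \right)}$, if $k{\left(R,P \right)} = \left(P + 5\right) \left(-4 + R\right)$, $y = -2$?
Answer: $90600$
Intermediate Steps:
$k{\left(R,P \right)} = \left(-4 + R\right) \left(5 + P\right)$ ($k{\left(R,P \right)} = \left(5 + P\right) \left(-4 + R\right) = \left(-4 + R\right) \left(5 + P\right)$)
$x{\left(b \right)} = - \frac{\left(-20 + 5 b\right) \left(-2 + b\right)}{2}$ ($x{\left(b \right)} = - \frac{\left(-20 - 0 + 5 b + 0 b\right) \left(b - 2\right)}{2} = - \frac{\left(-20 + 0 + 5 b + 0\right) \left(-2 + b\right)}{2} = - \frac{\left(-20 + 5 b\right) \left(-2 + b\right)}{2}$)
$- 2416 x{\left(-1 \right)} = - 2416 \left(- \frac{5 \left(-4 - 1\right) \left(-2 - 1\right)}{2}\right) = - 2416 \left(\left(- \frac{5}{2}\right) \left(-5\right) \left(-3\right)\right) = \left(-2416\right) \left(- \frac{75}{2}\right) = 90600$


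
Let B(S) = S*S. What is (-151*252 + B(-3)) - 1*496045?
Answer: -534088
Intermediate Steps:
B(S) = S²
(-151*252 + B(-3)) - 1*496045 = (-151*252 + (-3)²) - 1*496045 = (-38052 + 9) - 496045 = -38043 - 496045 = -534088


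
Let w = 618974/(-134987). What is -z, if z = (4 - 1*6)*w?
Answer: -1237948/134987 ≈ -9.1709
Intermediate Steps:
w = -618974/134987 (w = 618974*(-1/134987) = -618974/134987 ≈ -4.5854)
z = 1237948/134987 (z = (4 - 1*6)*(-618974/134987) = (4 - 6)*(-618974/134987) = -2*(-618974/134987) = 1237948/134987 ≈ 9.1709)
-z = -1*1237948/134987 = -1237948/134987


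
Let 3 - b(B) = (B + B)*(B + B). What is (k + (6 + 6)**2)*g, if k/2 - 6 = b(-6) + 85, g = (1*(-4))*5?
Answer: -880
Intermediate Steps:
g = -20 (g = -4*5 = -20)
b(B) = 3 - 4*B**2 (b(B) = 3 - (B + B)*(B + B) = 3 - 2*B*2*B = 3 - 4*B**2)
k = -100 (k = 12 + 2*((3 - 4*(-6)**2) + 85) = 12 + 2*((3 - 4*36) + 85) = 12 + 2*((3 - 144) + 85) = 12 + 2*(-141 + 85) = 12 + 2*(-56) = 12 - 112 = -100)
(k + (6 + 6)**2)*g = (-100 + (6 + 6)**2)*(-20) = (-100 + 12**2)*(-20) = (-100 + 144)*(-20) = 44*(-20) = -880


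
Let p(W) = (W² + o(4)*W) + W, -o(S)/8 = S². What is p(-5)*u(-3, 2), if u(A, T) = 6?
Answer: 3960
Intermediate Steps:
o(S) = -8*S²
p(W) = W² - 127*W (p(W) = (W² + (-8*4²)*W) + W = (W² + (-8*16)*W) + W = (W² - 128*W) + W = W² - 127*W)
p(-5)*u(-3, 2) = -5*(-127 - 5)*6 = -5*(-132)*6 = 660*6 = 3960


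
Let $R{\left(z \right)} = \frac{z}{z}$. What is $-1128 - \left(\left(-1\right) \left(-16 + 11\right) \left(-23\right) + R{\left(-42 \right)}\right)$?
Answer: $-1014$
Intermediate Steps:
$R{\left(z \right)} = 1$
$-1128 - \left(\left(-1\right) \left(-16 + 11\right) \left(-23\right) + R{\left(-42 \right)}\right) = -1128 - \left(1 - \left(-16 + 11\right) \left(-23\right)\right) = -1128 - -114 = -1128 + \left(115 - 1\right) = -1128 + 114 = -1014$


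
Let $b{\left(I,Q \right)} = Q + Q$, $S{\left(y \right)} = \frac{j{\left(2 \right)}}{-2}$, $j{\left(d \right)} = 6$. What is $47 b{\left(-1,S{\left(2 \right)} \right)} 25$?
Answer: $-7050$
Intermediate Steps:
$S{\left(y \right)} = -3$ ($S{\left(y \right)} = \frac{6}{-2} = 6 \left(- \frac{1}{2}\right) = -3$)
$b{\left(I,Q \right)} = 2 Q$
$47 b{\left(-1,S{\left(2 \right)} \right)} 25 = 47 \cdot 2 \left(-3\right) 25 = 47 \left(-6\right) 25 = \left(-282\right) 25 = -7050$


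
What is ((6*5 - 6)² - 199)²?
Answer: 142129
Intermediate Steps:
((6*5 - 6)² - 199)² = ((30 - 6)² - 199)² = (24² - 199)² = (576 - 199)² = 377² = 142129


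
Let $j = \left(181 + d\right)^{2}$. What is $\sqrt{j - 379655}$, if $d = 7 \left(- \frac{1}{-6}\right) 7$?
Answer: $\frac{i \sqrt{12379355}}{6} \approx 586.41 i$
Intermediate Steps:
$d = \frac{49}{6}$ ($d = 7 \left(\left(-1\right) \left(- \frac{1}{6}\right)\right) 7 = 7 \cdot \frac{1}{6} \cdot 7 = \frac{7}{6} \cdot 7 = \frac{49}{6} \approx 8.1667$)
$j = \frac{1288225}{36}$ ($j = \left(181 + \frac{49}{6}\right)^{2} = \left(\frac{1135}{6}\right)^{2} = \frac{1288225}{36} \approx 35784.0$)
$\sqrt{j - 379655} = \sqrt{\frac{1288225}{36} - 379655} = \sqrt{- \frac{12379355}{36}} = \frac{i \sqrt{12379355}}{6}$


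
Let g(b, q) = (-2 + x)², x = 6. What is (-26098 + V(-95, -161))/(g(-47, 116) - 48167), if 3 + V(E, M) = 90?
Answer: 26011/48151 ≈ 0.54020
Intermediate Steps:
g(b, q) = 16 (g(b, q) = (-2 + 6)² = 4² = 16)
V(E, M) = 87 (V(E, M) = -3 + 90 = 87)
(-26098 + V(-95, -161))/(g(-47, 116) - 48167) = (-26098 + 87)/(16 - 48167) = -26011/(-48151) = -26011*(-1/48151) = 26011/48151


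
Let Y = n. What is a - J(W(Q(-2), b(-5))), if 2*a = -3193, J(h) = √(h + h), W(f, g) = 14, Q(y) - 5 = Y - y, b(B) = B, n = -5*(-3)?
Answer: -3193/2 - 2*√7 ≈ -1601.8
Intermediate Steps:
n = 15
Y = 15
Q(y) = 20 - y (Q(y) = 5 + (15 - y) = 20 - y)
J(h) = √2*√h (J(h) = √(2*h) = √2*√h)
a = -3193/2 (a = (½)*(-3193) = -3193/2 ≈ -1596.5)
a - J(W(Q(-2), b(-5))) = -3193/2 - √2*√14 = -3193/2 - 2*√7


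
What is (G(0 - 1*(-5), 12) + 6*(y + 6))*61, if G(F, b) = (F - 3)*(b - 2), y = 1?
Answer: 3782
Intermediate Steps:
G(F, b) = (-3 + F)*(-2 + b)
(G(0 - 1*(-5), 12) + 6*(y + 6))*61 = ((6 - 3*12 - 2*(0 - 1*(-5)) + (0 - 1*(-5))*12) + 6*(1 + 6))*61 = ((6 - 36 - 2*(0 + 5) + (0 + 5)*12) + 6*7)*61 = ((6 - 36 - 2*5 + 5*12) + 42)*61 = ((6 - 36 - 10 + 60) + 42)*61 = (20 + 42)*61 = 62*61 = 3782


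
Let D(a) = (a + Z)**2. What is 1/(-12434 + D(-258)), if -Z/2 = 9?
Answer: 1/63742 ≈ 1.5688e-5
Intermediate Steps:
Z = -18 (Z = -2*9 = -18)
D(a) = (-18 + a)**2 (D(a) = (a - 18)**2 = (-18 + a)**2)
1/(-12434 + D(-258)) = 1/(-12434 + (-18 - 258)**2) = 1/(-12434 + (-276)**2) = 1/(-12434 + 76176) = 1/63742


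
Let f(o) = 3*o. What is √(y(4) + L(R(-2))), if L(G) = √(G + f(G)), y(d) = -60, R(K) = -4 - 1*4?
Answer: 2*√(-15 + I*√2) ≈ 0.36474 + 7.7545*I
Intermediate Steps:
R(K) = -8 (R(K) = -4 - 4 = -8)
L(G) = 2*√G (L(G) = √(G + 3*G) = √(4*G) = 2*√G)
√(y(4) + L(R(-2))) = √(-60 + 2*√(-8)) = √(-60 + 2*(2*I*√2)) = √(-60 + 4*I*√2)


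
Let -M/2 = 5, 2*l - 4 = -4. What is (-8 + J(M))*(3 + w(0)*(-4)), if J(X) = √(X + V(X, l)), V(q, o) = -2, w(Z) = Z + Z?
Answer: -24 + 6*I*√3 ≈ -24.0 + 10.392*I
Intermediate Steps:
l = 0 (l = 2 + (½)*(-4) = 2 - 2 = 0)
w(Z) = 2*Z
M = -10 (M = -2*5 = -10)
J(X) = √(-2 + X) (J(X) = √(X - 2) = √(-2 + X))
(-8 + J(M))*(3 + w(0)*(-4)) = (-8 + √(-2 - 10))*(3 + (2*0)*(-4)) = (-8 + √(-12))*(3 + 0*(-4)) = (-8 + 2*I*√3)*(3 + 0) = (-8 + 2*I*√3)*3 = -24 + 6*I*√3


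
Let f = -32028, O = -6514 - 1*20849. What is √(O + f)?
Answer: 3*I*√6599 ≈ 243.7*I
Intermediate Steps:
O = -27363 (O = -6514 - 20849 = -27363)
√(O + f) = √(-27363 - 32028) = √(-59391) = 3*I*√6599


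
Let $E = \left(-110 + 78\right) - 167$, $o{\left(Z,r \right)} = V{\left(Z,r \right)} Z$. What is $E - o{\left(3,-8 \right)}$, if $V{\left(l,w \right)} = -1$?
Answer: $-196$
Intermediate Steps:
$o{\left(Z,r \right)} = - Z$
$E = -199$ ($E = -32 - 167 = -199$)
$E - o{\left(3,-8 \right)} = -199 - \left(-1\right) 3 = -199 - -3 = -199 + 3 = -196$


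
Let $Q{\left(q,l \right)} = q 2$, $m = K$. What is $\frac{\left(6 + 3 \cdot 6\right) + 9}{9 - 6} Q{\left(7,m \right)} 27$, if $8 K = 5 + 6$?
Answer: $4158$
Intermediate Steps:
$K = \frac{11}{8}$ ($K = \frac{5 + 6}{8} = \frac{1}{8} \cdot 11 = \frac{11}{8} \approx 1.375$)
$m = \frac{11}{8} \approx 1.375$
$Q{\left(q,l \right)} = 2 q$
$\frac{\left(6 + 3 \cdot 6\right) + 9}{9 - 6} Q{\left(7,m \right)} 27 = \frac{\left(6 + 3 \cdot 6\right) + 9}{9 - 6} \cdot 2 \cdot 7 \cdot 27 = \frac{\left(6 + 18\right) + 9}{3} \cdot 14 \cdot 27 = \left(24 + 9\right) \frac{1}{3} \cdot 14 \cdot 27 = 33 \cdot \frac{1}{3} \cdot 14 \cdot 27 = 11 \cdot 14 \cdot 27 = 154 \cdot 27 = 4158$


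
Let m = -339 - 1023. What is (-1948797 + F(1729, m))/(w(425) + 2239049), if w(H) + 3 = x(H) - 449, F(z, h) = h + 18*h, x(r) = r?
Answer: -1974675/2239022 ≈ -0.88194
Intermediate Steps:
m = -1362
F(z, h) = 19*h
w(H) = -452 + H (w(H) = -3 + (H - 449) = -3 + (-449 + H) = -452 + H)
(-1948797 + F(1729, m))/(w(425) + 2239049) = (-1948797 + 19*(-1362))/((-452 + 425) + 2239049) = (-1948797 - 25878)/(-27 + 2239049) = -1974675/2239022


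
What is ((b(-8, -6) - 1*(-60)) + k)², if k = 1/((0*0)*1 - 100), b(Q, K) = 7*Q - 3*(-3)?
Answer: 1687401/10000 ≈ 168.74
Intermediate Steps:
b(Q, K) = 9 + 7*Q (b(Q, K) = 7*Q + 9 = 9 + 7*Q)
k = -1/100 (k = 1/(0*1 - 100) = 1/(0 - 100) = 1/(-100) = -1/100 ≈ -0.010000)
((b(-8, -6) - 1*(-60)) + k)² = (((9 + 7*(-8)) - 1*(-60)) - 1/100)² = (((9 - 56) + 60) - 1/100)² = ((-47 + 60) - 1/100)² = (13 - 1/100)² = (1299/100)² = 1687401/10000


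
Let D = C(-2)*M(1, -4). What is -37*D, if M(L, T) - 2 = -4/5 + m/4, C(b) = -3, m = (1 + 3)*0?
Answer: 666/5 ≈ 133.20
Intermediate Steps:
m = 0 (m = 4*0 = 0)
M(L, T) = 6/5 (M(L, T) = 2 + (-4/5 + 0/4) = 2 + (-4*⅕ + 0*(¼)) = 2 + (-⅘ + 0) = 2 - ⅘ = 6/5)
D = -18/5 (D = -3*6/5 = -18/5 ≈ -3.6000)
-37*D = -37*(-18/5) = 666/5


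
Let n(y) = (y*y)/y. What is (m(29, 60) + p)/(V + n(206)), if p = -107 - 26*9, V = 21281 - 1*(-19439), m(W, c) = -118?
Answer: -153/13642 ≈ -0.011215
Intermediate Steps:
n(y) = y (n(y) = y²/y = y)
V = 40720 (V = 21281 + 19439 = 40720)
p = -341 (p = -107 - 234 = -341)
(m(29, 60) + p)/(V + n(206)) = (-118 - 341)/(40720 + 206) = -459/40926 = -459*1/40926 = -153/13642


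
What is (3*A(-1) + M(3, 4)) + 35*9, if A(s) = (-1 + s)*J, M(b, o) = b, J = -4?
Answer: 342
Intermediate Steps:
A(s) = 4 - 4*s (A(s) = (-1 + s)*(-4) = 4 - 4*s)
(3*A(-1) + M(3, 4)) + 35*9 = (3*(4 - 4*(-1)) + 3) + 35*9 = (3*(4 + 4) + 3) + 315 = (3*8 + 3) + 315 = (24 + 3) + 315 = 27 + 315 = 342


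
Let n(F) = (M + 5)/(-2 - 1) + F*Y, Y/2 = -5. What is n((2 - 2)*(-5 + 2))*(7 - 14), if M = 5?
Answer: 70/3 ≈ 23.333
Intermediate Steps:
Y = -10 (Y = 2*(-5) = -10)
n(F) = -10/3 - 10*F (n(F) = (5 + 5)/(-2 - 1) + F*(-10) = 10/(-3) - 10*F = 10*(-1/3) - 10*F = -10/3 - 10*F)
n((2 - 2)*(-5 + 2))*(7 - 14) = (-10/3 - 10*(2 - 2)*(-5 + 2))*(7 - 14) = (-10/3 - 0*(-3))*(-7) = (-10/3 - 10*0)*(-7) = (-10/3 + 0)*(-7) = -10/3*(-7) = 70/3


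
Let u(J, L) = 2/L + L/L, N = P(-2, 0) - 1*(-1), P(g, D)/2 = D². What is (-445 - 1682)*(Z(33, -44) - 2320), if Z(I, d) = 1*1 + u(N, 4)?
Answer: 9858645/2 ≈ 4.9293e+6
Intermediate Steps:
P(g, D) = 2*D²
N = 1 (N = 2*0² - 1*(-1) = 2*0 + 1 = 0 + 1 = 1)
u(J, L) = 1 + 2/L (u(J, L) = 2/L + 1 = 1 + 2/L)
Z(I, d) = 5/2 (Z(I, d) = 1*1 + (2 + 4)/4 = 1 + (¼)*6 = 1 + 3/2 = 5/2)
(-445 - 1682)*(Z(33, -44) - 2320) = (-445 - 1682)*(5/2 - 2320) = -2127*(-4635/2) = 9858645/2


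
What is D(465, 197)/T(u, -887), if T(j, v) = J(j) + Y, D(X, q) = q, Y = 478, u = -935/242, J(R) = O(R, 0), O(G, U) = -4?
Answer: 197/474 ≈ 0.41561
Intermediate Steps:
J(R) = -4
u = -85/22 (u = -935*1/242 = -85/22 ≈ -3.8636)
T(j, v) = 474 (T(j, v) = -4 + 478 = 474)
D(465, 197)/T(u, -887) = 197/474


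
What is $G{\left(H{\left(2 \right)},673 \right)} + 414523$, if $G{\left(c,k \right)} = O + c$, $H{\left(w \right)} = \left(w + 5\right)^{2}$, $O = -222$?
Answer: $414350$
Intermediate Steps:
$H{\left(w \right)} = \left(5 + w\right)^{2}$
$G{\left(c,k \right)} = -222 + c$
$G{\left(H{\left(2 \right)},673 \right)} + 414523 = \left(-222 + \left(5 + 2\right)^{2}\right) + 414523 = \left(-222 + 7^{2}\right) + 414523 = \left(-222 + 49\right) + 414523 = -173 + 414523 = 414350$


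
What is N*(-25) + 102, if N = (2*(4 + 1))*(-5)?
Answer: 1352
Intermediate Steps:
N = -50 (N = (2*5)*(-5) = 10*(-5) = -50)
N*(-25) + 102 = -50*(-25) + 102 = 1250 + 102 = 1352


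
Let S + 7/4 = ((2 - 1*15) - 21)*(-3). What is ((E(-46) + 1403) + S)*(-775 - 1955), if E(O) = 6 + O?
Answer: -7989345/2 ≈ -3.9947e+6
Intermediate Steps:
S = 401/4 (S = -7/4 + ((2 - 1*15) - 21)*(-3) = -7/4 + ((2 - 15) - 21)*(-3) = -7/4 + (-13 - 21)*(-3) = -7/4 - 34*(-3) = -7/4 + 102 = 401/4 ≈ 100.25)
((E(-46) + 1403) + S)*(-775 - 1955) = (((6 - 46) + 1403) + 401/4)*(-775 - 1955) = ((-40 + 1403) + 401/4)*(-2730) = (1363 + 401/4)*(-2730) = (5853/4)*(-2730) = -7989345/2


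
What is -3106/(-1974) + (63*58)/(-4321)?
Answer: 107035/147063 ≈ 0.72782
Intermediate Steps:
-3106/(-1974) + (63*58)/(-4321) = -3106*(-1/1974) + 3654*(-1/4321) = 1553/987 - 126/149 = 107035/147063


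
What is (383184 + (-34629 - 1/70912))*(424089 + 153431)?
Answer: 892150447279105/4432 ≈ 2.0130e+11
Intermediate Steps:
(383184 + (-34629 - 1/70912))*(424089 + 153431) = (383184 + (-34629 - 1*1/70912))*577520 = (383184 + (-34629 - 1/70912))*577520 = (383184 - 2455611649/70912)*577520 = (24716732159/70912)*577520 = 892150447279105/4432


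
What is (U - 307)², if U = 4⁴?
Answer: 2601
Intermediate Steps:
U = 256
(U - 307)² = (256 - 307)² = (-51)² = 2601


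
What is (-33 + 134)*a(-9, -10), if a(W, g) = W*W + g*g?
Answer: 18281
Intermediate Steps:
a(W, g) = W² + g²
(-33 + 134)*a(-9, -10) = (-33 + 134)*((-9)² + (-10)²) = 101*(81 + 100) = 101*181 = 18281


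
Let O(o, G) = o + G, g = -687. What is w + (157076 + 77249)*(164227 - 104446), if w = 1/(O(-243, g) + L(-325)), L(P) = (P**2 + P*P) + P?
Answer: 2941648352335876/209995 ≈ 1.4008e+10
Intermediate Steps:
O(o, G) = G + o
L(P) = P + 2*P**2 (L(P) = (P**2 + P**2) + P = 2*P**2 + P = P + 2*P**2)
w = 1/209995 (w = 1/((-687 - 243) - 325*(1 + 2*(-325))) = 1/(-930 - 325*(1 - 650)) = 1/(-930 - 325*(-649)) = 1/(-930 + 210925) = 1/209995 ≈ 4.7620e-6)
w + (157076 + 77249)*(164227 - 104446) = 1/209995 + (157076 + 77249)*(164227 - 104446) = 1/209995 + 234325*59781 = 1/209995 + 14008182825 = 2941648352335876/209995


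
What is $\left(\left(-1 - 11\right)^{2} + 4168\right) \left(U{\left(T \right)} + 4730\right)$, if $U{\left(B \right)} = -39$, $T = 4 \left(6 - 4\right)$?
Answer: $20227592$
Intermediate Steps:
$T = 8$ ($T = 4 \cdot 2 = 8$)
$\left(\left(-1 - 11\right)^{2} + 4168\right) \left(U{\left(T \right)} + 4730\right) = \left(\left(-1 - 11\right)^{2} + 4168\right) \left(-39 + 4730\right) = \left(\left(-12\right)^{2} + 4168\right) 4691 = \left(144 + 4168\right) 4691 = 4312 \cdot 4691 = 20227592$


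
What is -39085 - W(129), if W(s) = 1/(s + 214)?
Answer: -13406156/343 ≈ -39085.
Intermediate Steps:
W(s) = 1/(214 + s)
-39085 - W(129) = -39085 - 1/(214 + 129) = -39085 - 1/343 = -13406156/343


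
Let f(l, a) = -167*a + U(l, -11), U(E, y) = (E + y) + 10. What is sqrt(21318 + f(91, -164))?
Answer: 2*sqrt(12199) ≈ 220.90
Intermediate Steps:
U(E, y) = 10 + E + y
f(l, a) = -1 + l - 167*a (f(l, a) = -167*a + (10 + l - 11) = -167*a + (-1 + l) = -1 + l - 167*a)
sqrt(21318 + f(91, -164)) = sqrt(21318 + (-1 + 91 - 167*(-164))) = sqrt(21318 + (-1 + 91 + 27388)) = sqrt(21318 + 27478) = sqrt(48796) = 2*sqrt(12199)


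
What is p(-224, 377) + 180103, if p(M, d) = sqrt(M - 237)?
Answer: 180103 + I*sqrt(461) ≈ 1.801e+5 + 21.471*I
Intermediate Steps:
p(M, d) = sqrt(-237 + M)
p(-224, 377) + 180103 = sqrt(-237 - 224) + 180103 = sqrt(-461) + 180103 = I*sqrt(461) + 180103 = 180103 + I*sqrt(461)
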